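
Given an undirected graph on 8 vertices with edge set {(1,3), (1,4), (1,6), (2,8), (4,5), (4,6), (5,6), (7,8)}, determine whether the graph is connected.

Step 1: Build adjacency list from edges:
  1: 3, 4, 6
  2: 8
  3: 1
  4: 1, 5, 6
  5: 4, 6
  6: 1, 4, 5
  7: 8
  8: 2, 7

Step 2: Run BFS/DFS from vertex 1:
  Visited: {1, 3, 4, 6, 5}
  Reached 5 of 8 vertices

Step 3: Only 5 of 8 vertices reached. Graph is disconnected.
Connected components: {1, 3, 4, 5, 6}, {2, 7, 8}
Answer: No, the graph is not connected (2 components).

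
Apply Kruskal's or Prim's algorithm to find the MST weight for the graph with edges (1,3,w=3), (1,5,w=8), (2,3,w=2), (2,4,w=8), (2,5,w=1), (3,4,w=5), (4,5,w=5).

Apply Kruskal's algorithm (sort edges by weight, add if no cycle):

Sorted edges by weight:
  (2,5) w=1
  (2,3) w=2
  (1,3) w=3
  (3,4) w=5
  (4,5) w=5
  (1,5) w=8
  (2,4) w=8

Add edge (2,5) w=1 -- no cycle. Running total: 1
Add edge (2,3) w=2 -- no cycle. Running total: 3
Add edge (1,3) w=3 -- no cycle. Running total: 6
Add edge (3,4) w=5 -- no cycle. Running total: 11

MST edges: (2,5,w=1), (2,3,w=2), (1,3,w=3), (3,4,w=5)
Total MST weight: 1 + 2 + 3 + 5 = 11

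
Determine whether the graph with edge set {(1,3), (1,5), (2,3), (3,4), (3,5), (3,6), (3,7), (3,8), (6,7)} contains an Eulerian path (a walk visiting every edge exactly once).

Step 1: Find the degree of each vertex:
  deg(1) = 2
  deg(2) = 1
  deg(3) = 7
  deg(4) = 1
  deg(5) = 2
  deg(6) = 2
  deg(7) = 2
  deg(8) = 1

Step 2: Count vertices with odd degree:
  Odd-degree vertices: 2, 3, 4, 8 (4 total)

Step 3: Apply Euler's theorem:
  - Eulerian circuit exists iff graph is connected and all vertices have even degree
  - Eulerian path exists iff graph is connected and has 0 or 2 odd-degree vertices

Graph has 4 odd-degree vertices (need 0 or 2).
Neither Eulerian path nor Eulerian circuit exists.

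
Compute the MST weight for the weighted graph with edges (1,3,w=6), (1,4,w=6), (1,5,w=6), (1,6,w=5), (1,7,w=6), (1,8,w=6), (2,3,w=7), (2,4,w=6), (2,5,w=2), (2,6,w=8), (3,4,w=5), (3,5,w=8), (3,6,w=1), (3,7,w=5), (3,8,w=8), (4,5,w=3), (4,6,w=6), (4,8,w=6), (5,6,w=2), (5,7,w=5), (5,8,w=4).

Apply Kruskal's algorithm (sort edges by weight, add if no cycle):

Sorted edges by weight:
  (3,6) w=1
  (2,5) w=2
  (5,6) w=2
  (4,5) w=3
  (5,8) w=4
  (1,6) w=5
  (3,4) w=5
  (3,7) w=5
  (5,7) w=5
  (1,5) w=6
  (1,3) w=6
  (1,4) w=6
  (1,7) w=6
  (1,8) w=6
  (2,4) w=6
  (4,6) w=6
  (4,8) w=6
  (2,3) w=7
  (2,6) w=8
  (3,5) w=8
  (3,8) w=8

Add edge (3,6) w=1 -- no cycle. Running total: 1
Add edge (2,5) w=2 -- no cycle. Running total: 3
Add edge (5,6) w=2 -- no cycle. Running total: 5
Add edge (4,5) w=3 -- no cycle. Running total: 8
Add edge (5,8) w=4 -- no cycle. Running total: 12
Add edge (1,6) w=5 -- no cycle. Running total: 17
Skip edge (3,4) w=5 -- would create cycle
Add edge (3,7) w=5 -- no cycle. Running total: 22

MST edges: (3,6,w=1), (2,5,w=2), (5,6,w=2), (4,5,w=3), (5,8,w=4), (1,6,w=5), (3,7,w=5)
Total MST weight: 1 + 2 + 2 + 3 + 4 + 5 + 5 = 22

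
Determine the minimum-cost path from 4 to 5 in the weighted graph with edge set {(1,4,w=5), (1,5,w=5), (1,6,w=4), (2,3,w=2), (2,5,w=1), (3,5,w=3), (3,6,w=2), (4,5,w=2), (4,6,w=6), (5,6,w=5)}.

Step 1: Build adjacency list with weights:
  1: 4(w=5), 5(w=5), 6(w=4)
  2: 3(w=2), 5(w=1)
  3: 2(w=2), 5(w=3), 6(w=2)
  4: 1(w=5), 5(w=2), 6(w=6)
  5: 1(w=5), 2(w=1), 3(w=3), 4(w=2), 6(w=5)
  6: 1(w=4), 3(w=2), 4(w=6), 5(w=5)

Step 2: Apply Dijkstra's algorithm from vertex 4:
  Visit vertex 4 (distance=0)
    Update dist[1] = 5
    Update dist[5] = 2
    Update dist[6] = 6
  Visit vertex 5 (distance=2)
    Update dist[2] = 3
    Update dist[3] = 5

Step 3: Shortest path: 4 -> 5
Total weight: 2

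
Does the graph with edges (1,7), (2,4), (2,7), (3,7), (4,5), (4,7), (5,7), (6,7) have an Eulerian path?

Step 1: Find the degree of each vertex:
  deg(1) = 1
  deg(2) = 2
  deg(3) = 1
  deg(4) = 3
  deg(5) = 2
  deg(6) = 1
  deg(7) = 6

Step 2: Count vertices with odd degree:
  Odd-degree vertices: 1, 3, 4, 6 (4 total)

Step 3: Apply Euler's theorem:
  - Eulerian circuit exists iff graph is connected and all vertices have even degree
  - Eulerian path exists iff graph is connected and has 0 or 2 odd-degree vertices

Graph has 4 odd-degree vertices (need 0 or 2).
Neither Eulerian path nor Eulerian circuit exists.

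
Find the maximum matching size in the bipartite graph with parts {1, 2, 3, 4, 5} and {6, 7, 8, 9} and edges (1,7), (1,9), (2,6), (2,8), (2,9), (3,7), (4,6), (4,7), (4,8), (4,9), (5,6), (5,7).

Step 1: List the neighbors of each left vertex:
  1: 7, 9
  2: 6, 8, 9
  3: 7
  4: 6, 7, 8, 9
  5: 6, 7

Step 2: Greedily match left vertices, then look for augmenting paths:
  Match 1 -- 9
  Match 2 -- 6
  Match 3 -- 7
  Match 4 -- 8
  No augmenting path remains.

Step 3: Verify this is maximum:
  Matching size 4 = min(|L|, |R|) = min(5, 4), which is an upper bound, so this matching is maximum.

Maximum matching: {(1,9), (2,6), (3,7), (4,8)}
Size: 4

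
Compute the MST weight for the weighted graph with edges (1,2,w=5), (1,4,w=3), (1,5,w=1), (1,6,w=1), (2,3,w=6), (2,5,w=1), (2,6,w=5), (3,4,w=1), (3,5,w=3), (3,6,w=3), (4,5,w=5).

Apply Kruskal's algorithm (sort edges by weight, add if no cycle):

Sorted edges by weight:
  (1,5) w=1
  (1,6) w=1
  (2,5) w=1
  (3,4) w=1
  (1,4) w=3
  (3,5) w=3
  (3,6) w=3
  (1,2) w=5
  (2,6) w=5
  (4,5) w=5
  (2,3) w=6

Add edge (1,5) w=1 -- no cycle. Running total: 1
Add edge (1,6) w=1 -- no cycle. Running total: 2
Add edge (2,5) w=1 -- no cycle. Running total: 3
Add edge (3,4) w=1 -- no cycle. Running total: 4
Add edge (1,4) w=3 -- no cycle. Running total: 7

MST edges: (1,5,w=1), (1,6,w=1), (2,5,w=1), (3,4,w=1), (1,4,w=3)
Total MST weight: 1 + 1 + 1 + 1 + 3 = 7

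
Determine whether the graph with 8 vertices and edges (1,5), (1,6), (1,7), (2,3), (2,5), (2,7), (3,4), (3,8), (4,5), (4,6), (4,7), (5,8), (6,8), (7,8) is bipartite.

Step 1: Attempt 2-coloring using BFS:
  Start at vertex 1, assign color 0
  Color vertex 5 with color 1 (neighbor of 1)
  Color vertex 6 with color 1 (neighbor of 1)
  Color vertex 7 with color 1 (neighbor of 1)
  Color vertex 2 with color 0 (neighbor of 5)
  Color vertex 4 with color 0 (neighbor of 5)
  Color vertex 8 with color 0 (neighbor of 5)
  Color vertex 3 with color 1 (neighbor of 2)

Step 2: 2-coloring succeeded. No conflicts found.
  Set A (color 0): {1, 2, 4, 8}
  Set B (color 1): {3, 5, 6, 7}

The graph is bipartite with partition {1, 2, 4, 8}, {3, 5, 6, 7}.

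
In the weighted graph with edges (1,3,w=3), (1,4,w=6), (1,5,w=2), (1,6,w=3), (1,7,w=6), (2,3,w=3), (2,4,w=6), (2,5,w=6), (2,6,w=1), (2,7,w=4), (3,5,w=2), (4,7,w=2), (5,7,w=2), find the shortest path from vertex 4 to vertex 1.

Step 1: Build adjacency list with weights:
  1: 3(w=3), 4(w=6), 5(w=2), 6(w=3), 7(w=6)
  2: 3(w=3), 4(w=6), 5(w=6), 6(w=1), 7(w=4)
  3: 1(w=3), 2(w=3), 5(w=2)
  4: 1(w=6), 2(w=6), 7(w=2)
  5: 1(w=2), 2(w=6), 3(w=2), 7(w=2)
  6: 1(w=3), 2(w=1)
  7: 1(w=6), 2(w=4), 4(w=2), 5(w=2)

Step 2: Apply Dijkstra's algorithm from vertex 4:
  Visit vertex 4 (distance=0)
    Update dist[1] = 6
    Update dist[2] = 6
    Update dist[7] = 2
  Visit vertex 7 (distance=2)
    Update dist[5] = 4
  Visit vertex 5 (distance=4)
    Update dist[3] = 6
  Visit vertex 1 (distance=6)
    Update dist[6] = 9

Step 3: Shortest path: 4 -> 1
Total weight: 6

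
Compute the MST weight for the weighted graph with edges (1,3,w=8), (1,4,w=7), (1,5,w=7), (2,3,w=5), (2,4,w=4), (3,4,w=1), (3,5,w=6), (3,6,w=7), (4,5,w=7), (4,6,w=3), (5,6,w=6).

Apply Kruskal's algorithm (sort edges by weight, add if no cycle):

Sorted edges by weight:
  (3,4) w=1
  (4,6) w=3
  (2,4) w=4
  (2,3) w=5
  (3,5) w=6
  (5,6) w=6
  (1,5) w=7
  (1,4) w=7
  (3,6) w=7
  (4,5) w=7
  (1,3) w=8

Add edge (3,4) w=1 -- no cycle. Running total: 1
Add edge (4,6) w=3 -- no cycle. Running total: 4
Add edge (2,4) w=4 -- no cycle. Running total: 8
Skip edge (2,3) w=5 -- would create cycle
Add edge (3,5) w=6 -- no cycle. Running total: 14
Skip edge (5,6) w=6 -- would create cycle
Add edge (1,5) w=7 -- no cycle. Running total: 21

MST edges: (3,4,w=1), (4,6,w=3), (2,4,w=4), (3,5,w=6), (1,5,w=7)
Total MST weight: 1 + 3 + 4 + 6 + 7 = 21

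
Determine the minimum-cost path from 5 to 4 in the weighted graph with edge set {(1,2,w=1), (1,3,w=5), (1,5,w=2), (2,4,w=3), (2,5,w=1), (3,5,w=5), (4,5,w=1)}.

Step 1: Build adjacency list with weights:
  1: 2(w=1), 3(w=5), 5(w=2)
  2: 1(w=1), 4(w=3), 5(w=1)
  3: 1(w=5), 5(w=5)
  4: 2(w=3), 5(w=1)
  5: 1(w=2), 2(w=1), 3(w=5), 4(w=1)

Step 2: Apply Dijkstra's algorithm from vertex 5:
  Visit vertex 5 (distance=0)
    Update dist[1] = 2
    Update dist[2] = 1
    Update dist[3] = 5
    Update dist[4] = 1
  Visit vertex 2 (distance=1)
  Visit vertex 4 (distance=1)

Step 3: Shortest path: 5 -> 4
Total weight: 1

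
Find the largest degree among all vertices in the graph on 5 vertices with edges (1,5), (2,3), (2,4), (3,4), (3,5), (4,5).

Step 1: Count edges incident to each vertex:
  deg(1) = 1 (neighbors: 5)
  deg(2) = 2 (neighbors: 3, 4)
  deg(3) = 3 (neighbors: 2, 4, 5)
  deg(4) = 3 (neighbors: 2, 3, 5)
  deg(5) = 3 (neighbors: 1, 3, 4)

Step 2: Find maximum:
  max(1, 2, 3, 3, 3) = 3 (vertex 3)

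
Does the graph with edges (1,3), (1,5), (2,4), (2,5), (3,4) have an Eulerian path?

Step 1: Find the degree of each vertex:
  deg(1) = 2
  deg(2) = 2
  deg(3) = 2
  deg(4) = 2
  deg(5) = 2

Step 2: Count vertices with odd degree:
  All vertices have even degree (0 odd-degree vertices)

Step 3: Apply Euler's theorem:
  - Eulerian circuit exists iff graph is connected and all vertices have even degree
  - Eulerian path exists iff graph is connected and has 0 or 2 odd-degree vertices

Graph is connected with 0 odd-degree vertices.
Both Eulerian circuit and Eulerian path exist.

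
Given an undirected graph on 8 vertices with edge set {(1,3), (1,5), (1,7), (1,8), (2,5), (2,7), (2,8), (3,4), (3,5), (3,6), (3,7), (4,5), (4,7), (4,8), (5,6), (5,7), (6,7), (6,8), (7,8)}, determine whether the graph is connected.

Step 1: Build adjacency list from edges:
  1: 3, 5, 7, 8
  2: 5, 7, 8
  3: 1, 4, 5, 6, 7
  4: 3, 5, 7, 8
  5: 1, 2, 3, 4, 6, 7
  6: 3, 5, 7, 8
  7: 1, 2, 3, 4, 5, 6, 8
  8: 1, 2, 4, 6, 7

Step 2: Run BFS/DFS from vertex 1:
  Visited: {1, 3, 5, 7, 8, 4, 6, 2}
  Reached 8 of 8 vertices

Step 3: All 8 vertices reached from vertex 1, so the graph is connected.
Answer: Yes, the graph is connected.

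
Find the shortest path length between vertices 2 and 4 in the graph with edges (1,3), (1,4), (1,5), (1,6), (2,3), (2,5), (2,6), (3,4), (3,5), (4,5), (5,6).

Step 1: Build adjacency list:
  1: 3, 4, 5, 6
  2: 3, 5, 6
  3: 1, 2, 4, 5
  4: 1, 3, 5
  5: 1, 2, 3, 4, 6
  6: 1, 2, 5

Step 2: BFS from vertex 2 to find shortest path to 4:
  vertex 3 reached at distance 1
  vertex 5 reached at distance 1
  vertex 6 reached at distance 1
  vertex 1 reached at distance 2
  vertex 4 reached at distance 2

Step 3: Shortest path: 2 -> 5 -> 4
Path length: 2 edges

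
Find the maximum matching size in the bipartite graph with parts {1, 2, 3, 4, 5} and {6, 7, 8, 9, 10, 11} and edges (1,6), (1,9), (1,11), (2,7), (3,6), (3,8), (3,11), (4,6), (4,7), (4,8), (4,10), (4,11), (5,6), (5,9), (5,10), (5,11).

Step 1: List the neighbors of each left vertex:
  1: 6, 9, 11
  2: 7
  3: 6, 8, 11
  4: 6, 7, 8, 10, 11
  5: 6, 9, 10, 11

Step 2: Greedily match left vertices, then look for augmenting paths:
  Match 1 -- 6
  Match 2 -- 7
  Match 3 -- 8
  Match 4 -- 10
  Match 5 -- 9
  No augmenting path remains.

Step 3: Verify this is maximum:
  Matching size 5 = min(|L|, |R|) = min(5, 6), which is an upper bound, so this matching is maximum.

Maximum matching: {(1,6), (2,7), (3,8), (4,10), (5,9)}
Size: 5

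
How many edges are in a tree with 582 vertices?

A tree on n vertices always has exactly n - 1 edges.
For n = 582: edges = 582 - 1 = 581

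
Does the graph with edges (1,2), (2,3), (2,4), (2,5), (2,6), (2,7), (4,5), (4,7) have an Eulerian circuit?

Step 1: Find the degree of each vertex:
  deg(1) = 1
  deg(2) = 6
  deg(3) = 1
  deg(4) = 3
  deg(5) = 2
  deg(6) = 1
  deg(7) = 2

Step 2: Count vertices with odd degree:
  Odd-degree vertices: 1, 3, 4, 6 (4 total)

Step 3: Apply Euler's theorem:
  - Eulerian circuit exists iff graph is connected and all vertices have even degree
  - Eulerian path exists iff graph is connected and has 0 or 2 odd-degree vertices

Graph has 4 odd-degree vertices (need 0 or 2).
Neither Eulerian path nor Eulerian circuit exists.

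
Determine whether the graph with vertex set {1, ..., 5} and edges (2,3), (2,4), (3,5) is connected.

Step 1: Build adjacency list from edges:
  1: (none)
  2: 3, 4
  3: 2, 5
  4: 2
  5: 3

Step 2: Run BFS/DFS from vertex 1:
  Visited: {1}
  Reached 1 of 5 vertices

Step 3: Only 1 of 5 vertices reached. Graph is disconnected.
Connected components: {1}, {2, 3, 4, 5}
Answer: No, the graph is not connected (2 components).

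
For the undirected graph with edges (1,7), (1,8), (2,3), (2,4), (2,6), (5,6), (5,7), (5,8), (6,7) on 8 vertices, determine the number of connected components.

Step 1: Build adjacency list from edges:
  1: 7, 8
  2: 3, 4, 6
  3: 2
  4: 2
  5: 6, 7, 8
  6: 2, 5, 7
  7: 1, 5, 6
  8: 1, 5

Step 2: Run BFS/DFS from vertex 1:
  Visited: {1, 7, 8, 5, 6, 2, 3, 4}
  Reached 8 of 8 vertices

Step 3: All 8 vertices reached from vertex 1, so the graph is connected.
Number of connected components: 1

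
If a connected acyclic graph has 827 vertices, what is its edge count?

A tree on n vertices always has exactly n - 1 edges.
For n = 827: edges = 827 - 1 = 826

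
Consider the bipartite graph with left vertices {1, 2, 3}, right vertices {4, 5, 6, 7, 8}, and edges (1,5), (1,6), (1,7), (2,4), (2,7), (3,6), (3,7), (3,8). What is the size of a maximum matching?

Step 1: List the neighbors of each left vertex:
  1: 5, 6, 7
  2: 4, 7
  3: 6, 7, 8

Step 2: Greedily match left vertices, then look for augmenting paths:
  Match 1 -- 5
  Match 2 -- 4
  Match 3 -- 6
  No augmenting path remains.

Step 3: Verify this is maximum:
  Matching size 3 = min(|L|, |R|) = min(3, 5), which is an upper bound, so this matching is maximum.

Maximum matching: {(1,5), (2,4), (3,6)}
Size: 3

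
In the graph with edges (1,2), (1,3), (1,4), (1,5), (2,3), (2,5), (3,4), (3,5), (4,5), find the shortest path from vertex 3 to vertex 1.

Step 1: Build adjacency list:
  1: 2, 3, 4, 5
  2: 1, 3, 5
  3: 1, 2, 4, 5
  4: 1, 3, 5
  5: 1, 2, 3, 4

Step 2: BFS from vertex 3 to find shortest path to 1:
  vertex 1 reached at distance 1

Step 3: Shortest path: 3 -> 1
Path length: 1 edge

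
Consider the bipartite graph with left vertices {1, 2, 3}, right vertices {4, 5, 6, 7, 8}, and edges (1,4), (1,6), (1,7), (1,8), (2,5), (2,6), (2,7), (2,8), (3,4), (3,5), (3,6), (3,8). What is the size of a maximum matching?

Step 1: List the neighbors of each left vertex:
  1: 4, 6, 7, 8
  2: 5, 6, 7, 8
  3: 4, 5, 6, 8

Step 2: Greedily match left vertices, then look for augmenting paths:
  Match 1 -- 4
  Match 2 -- 5
  Match 3 -- 6
  No augmenting path remains.

Step 3: Verify this is maximum:
  Matching size 3 = min(|L|, |R|) = min(3, 5), which is an upper bound, so this matching is maximum.

Maximum matching: {(1,4), (2,5), (3,6)}
Size: 3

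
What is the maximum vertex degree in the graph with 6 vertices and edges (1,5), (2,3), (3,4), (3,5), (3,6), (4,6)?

Step 1: Count edges incident to each vertex:
  deg(1) = 1 (neighbors: 5)
  deg(2) = 1 (neighbors: 3)
  deg(3) = 4 (neighbors: 2, 4, 5, 6)
  deg(4) = 2 (neighbors: 3, 6)
  deg(5) = 2 (neighbors: 1, 3)
  deg(6) = 2 (neighbors: 3, 4)

Step 2: Find maximum:
  max(1, 1, 4, 2, 2, 2) = 4 (vertex 3)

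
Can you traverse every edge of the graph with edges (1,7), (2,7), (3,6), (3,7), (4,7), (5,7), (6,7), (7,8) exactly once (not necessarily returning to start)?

Step 1: Find the degree of each vertex:
  deg(1) = 1
  deg(2) = 1
  deg(3) = 2
  deg(4) = 1
  deg(5) = 1
  deg(6) = 2
  deg(7) = 7
  deg(8) = 1

Step 2: Count vertices with odd degree:
  Odd-degree vertices: 1, 2, 4, 5, 7, 8 (6 total)

Step 3: Apply Euler's theorem:
  - Eulerian circuit exists iff graph is connected and all vertices have even degree
  - Eulerian path exists iff graph is connected and has 0 or 2 odd-degree vertices

Graph has 6 odd-degree vertices (need 0 or 2).
Neither Eulerian path nor Eulerian circuit exists.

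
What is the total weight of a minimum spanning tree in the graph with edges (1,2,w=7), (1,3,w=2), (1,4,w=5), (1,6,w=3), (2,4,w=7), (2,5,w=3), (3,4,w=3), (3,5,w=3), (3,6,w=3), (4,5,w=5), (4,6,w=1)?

Apply Kruskal's algorithm (sort edges by weight, add if no cycle):

Sorted edges by weight:
  (4,6) w=1
  (1,3) w=2
  (1,6) w=3
  (2,5) w=3
  (3,6) w=3
  (3,4) w=3
  (3,5) w=3
  (1,4) w=5
  (4,5) w=5
  (1,2) w=7
  (2,4) w=7

Add edge (4,6) w=1 -- no cycle. Running total: 1
Add edge (1,3) w=2 -- no cycle. Running total: 3
Add edge (1,6) w=3 -- no cycle. Running total: 6
Add edge (2,5) w=3 -- no cycle. Running total: 9
Skip edge (3,6) w=3 -- would create cycle
Skip edge (3,4) w=3 -- would create cycle
Add edge (3,5) w=3 -- no cycle. Running total: 12

MST edges: (4,6,w=1), (1,3,w=2), (1,6,w=3), (2,5,w=3), (3,5,w=3)
Total MST weight: 1 + 2 + 3 + 3 + 3 = 12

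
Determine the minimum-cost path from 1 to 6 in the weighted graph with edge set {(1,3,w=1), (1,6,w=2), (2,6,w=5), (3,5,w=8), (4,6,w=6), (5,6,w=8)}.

Step 1: Build adjacency list with weights:
  1: 3(w=1), 6(w=2)
  2: 6(w=5)
  3: 1(w=1), 5(w=8)
  4: 6(w=6)
  5: 3(w=8), 6(w=8)
  6: 1(w=2), 2(w=5), 4(w=6), 5(w=8)

Step 2: Apply Dijkstra's algorithm from vertex 1:
  Visit vertex 1 (distance=0)
    Update dist[3] = 1
    Update dist[6] = 2
  Visit vertex 3 (distance=1)
    Update dist[5] = 9
  Visit vertex 6 (distance=2)
    Update dist[2] = 7
    Update dist[4] = 8

Step 3: Shortest path: 1 -> 6
Total weight: 2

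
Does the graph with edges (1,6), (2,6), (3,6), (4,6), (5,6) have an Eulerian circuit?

Step 1: Find the degree of each vertex:
  deg(1) = 1
  deg(2) = 1
  deg(3) = 1
  deg(4) = 1
  deg(5) = 1
  deg(6) = 5

Step 2: Count vertices with odd degree:
  Odd-degree vertices: 1, 2, 3, 4, 5, 6 (6 total)

Step 3: Apply Euler's theorem:
  - Eulerian circuit exists iff graph is connected and all vertices have even degree
  - Eulerian path exists iff graph is connected and has 0 or 2 odd-degree vertices

Graph has 6 odd-degree vertices (need 0 or 2).
Neither Eulerian path nor Eulerian circuit exists.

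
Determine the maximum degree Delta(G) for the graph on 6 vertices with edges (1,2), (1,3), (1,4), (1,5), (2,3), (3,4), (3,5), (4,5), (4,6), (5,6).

Step 1: Count edges incident to each vertex:
  deg(1) = 4 (neighbors: 2, 3, 4, 5)
  deg(2) = 2 (neighbors: 1, 3)
  deg(3) = 4 (neighbors: 1, 2, 4, 5)
  deg(4) = 4 (neighbors: 1, 3, 5, 6)
  deg(5) = 4 (neighbors: 1, 3, 4, 6)
  deg(6) = 2 (neighbors: 4, 5)

Step 2: Find maximum:
  max(4, 2, 4, 4, 4, 2) = 4 (vertex 1)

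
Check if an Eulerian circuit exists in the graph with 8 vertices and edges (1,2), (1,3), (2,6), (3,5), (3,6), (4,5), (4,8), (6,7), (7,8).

Step 1: Find the degree of each vertex:
  deg(1) = 2
  deg(2) = 2
  deg(3) = 3
  deg(4) = 2
  deg(5) = 2
  deg(6) = 3
  deg(7) = 2
  deg(8) = 2

Step 2: Count vertices with odd degree:
  Odd-degree vertices: 3, 6 (2 total)

Step 3: Apply Euler's theorem:
  - Eulerian circuit exists iff graph is connected and all vertices have even degree
  - Eulerian path exists iff graph is connected and has 0 or 2 odd-degree vertices

Graph is connected with exactly 2 odd-degree vertices (3, 6).
Eulerian path exists (starting and ending at the odd-degree vertices), but no Eulerian circuit.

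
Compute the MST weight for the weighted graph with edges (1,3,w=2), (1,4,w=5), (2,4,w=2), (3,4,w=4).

Apply Kruskal's algorithm (sort edges by weight, add if no cycle):

Sorted edges by weight:
  (1,3) w=2
  (2,4) w=2
  (3,4) w=4
  (1,4) w=5

Add edge (1,3) w=2 -- no cycle. Running total: 2
Add edge (2,4) w=2 -- no cycle. Running total: 4
Add edge (3,4) w=4 -- no cycle. Running total: 8

MST edges: (1,3,w=2), (2,4,w=2), (3,4,w=4)
Total MST weight: 2 + 2 + 4 = 8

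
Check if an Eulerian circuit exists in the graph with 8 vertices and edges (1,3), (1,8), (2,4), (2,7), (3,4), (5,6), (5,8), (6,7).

Step 1: Find the degree of each vertex:
  deg(1) = 2
  deg(2) = 2
  deg(3) = 2
  deg(4) = 2
  deg(5) = 2
  deg(6) = 2
  deg(7) = 2
  deg(8) = 2

Step 2: Count vertices with odd degree:
  All vertices have even degree (0 odd-degree vertices)

Step 3: Apply Euler's theorem:
  - Eulerian circuit exists iff graph is connected and all vertices have even degree
  - Eulerian path exists iff graph is connected and has 0 or 2 odd-degree vertices

Graph is connected with 0 odd-degree vertices.
Both Eulerian circuit and Eulerian path exist.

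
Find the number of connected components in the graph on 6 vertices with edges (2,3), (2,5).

Step 1: Build adjacency list from edges:
  1: (none)
  2: 3, 5
  3: 2
  4: (none)
  5: 2
  6: (none)

Step 2: Run BFS/DFS from vertex 1:
  Visited: {1}
  Reached 1 of 6 vertices

Step 3: Only 1 of 6 vertices reached. Graph is disconnected.
Connected components: {1}, {2, 3, 5}, {4}, {6}
Number of connected components: 4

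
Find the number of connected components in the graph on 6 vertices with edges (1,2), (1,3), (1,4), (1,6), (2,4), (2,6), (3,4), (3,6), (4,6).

Step 1: Build adjacency list from edges:
  1: 2, 3, 4, 6
  2: 1, 4, 6
  3: 1, 4, 6
  4: 1, 2, 3, 6
  5: (none)
  6: 1, 2, 3, 4

Step 2: Run BFS/DFS from vertex 1:
  Visited: {1, 2, 3, 4, 6}
  Reached 5 of 6 vertices

Step 3: Only 5 of 6 vertices reached. Graph is disconnected.
Connected components: {1, 2, 3, 4, 6}, {5}
Number of connected components: 2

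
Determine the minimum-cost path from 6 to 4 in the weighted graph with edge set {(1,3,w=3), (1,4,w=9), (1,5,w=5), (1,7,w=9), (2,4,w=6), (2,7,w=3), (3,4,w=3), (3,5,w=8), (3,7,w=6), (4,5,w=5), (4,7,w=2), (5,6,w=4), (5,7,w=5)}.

Step 1: Build adjacency list with weights:
  1: 3(w=3), 4(w=9), 5(w=5), 7(w=9)
  2: 4(w=6), 7(w=3)
  3: 1(w=3), 4(w=3), 5(w=8), 7(w=6)
  4: 1(w=9), 2(w=6), 3(w=3), 5(w=5), 7(w=2)
  5: 1(w=5), 3(w=8), 4(w=5), 6(w=4), 7(w=5)
  6: 5(w=4)
  7: 1(w=9), 2(w=3), 3(w=6), 4(w=2), 5(w=5)

Step 2: Apply Dijkstra's algorithm from vertex 6:
  Visit vertex 6 (distance=0)
    Update dist[5] = 4
  Visit vertex 5 (distance=4)
    Update dist[1] = 9
    Update dist[3] = 12
    Update dist[4] = 9
    Update dist[7] = 9
  Visit vertex 1 (distance=9)
  Visit vertex 4 (distance=9)
    Update dist[2] = 15

Step 3: Shortest path: 6 -> 5 -> 4
Total weight: 4 + 5 = 9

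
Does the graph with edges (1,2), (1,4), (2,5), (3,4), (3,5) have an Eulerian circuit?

Step 1: Find the degree of each vertex:
  deg(1) = 2
  deg(2) = 2
  deg(3) = 2
  deg(4) = 2
  deg(5) = 2

Step 2: Count vertices with odd degree:
  All vertices have even degree (0 odd-degree vertices)

Step 3: Apply Euler's theorem:
  - Eulerian circuit exists iff graph is connected and all vertices have even degree
  - Eulerian path exists iff graph is connected and has 0 or 2 odd-degree vertices

Graph is connected with 0 odd-degree vertices.
Both Eulerian circuit and Eulerian path exist.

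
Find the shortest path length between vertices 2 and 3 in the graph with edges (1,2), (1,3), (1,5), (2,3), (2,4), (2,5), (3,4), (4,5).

Step 1: Build adjacency list:
  1: 2, 3, 5
  2: 1, 3, 4, 5
  3: 1, 2, 4
  4: 2, 3, 5
  5: 1, 2, 4

Step 2: BFS from vertex 2 to find shortest path to 3:
  vertex 1 reached at distance 1
  vertex 3 reached at distance 1

Step 3: Shortest path: 2 -> 3
Path length: 1 edge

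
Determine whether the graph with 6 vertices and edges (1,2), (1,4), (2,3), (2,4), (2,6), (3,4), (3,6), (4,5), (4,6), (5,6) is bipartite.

Step 1: Attempt 2-coloring using BFS:
  Start at vertex 1, assign color 0
  Color vertex 2 with color 1 (neighbor of 1)
  Color vertex 4 with color 1 (neighbor of 1)
  Color vertex 3 with color 0 (neighbor of 2)

Step 2: Conflict found! Vertices 2 and 4 are adjacent but have the same color.
This means the graph contains an odd cycle.

The graph is NOT bipartite.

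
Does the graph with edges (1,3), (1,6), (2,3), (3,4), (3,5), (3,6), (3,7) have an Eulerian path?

Step 1: Find the degree of each vertex:
  deg(1) = 2
  deg(2) = 1
  deg(3) = 6
  deg(4) = 1
  deg(5) = 1
  deg(6) = 2
  deg(7) = 1

Step 2: Count vertices with odd degree:
  Odd-degree vertices: 2, 4, 5, 7 (4 total)

Step 3: Apply Euler's theorem:
  - Eulerian circuit exists iff graph is connected and all vertices have even degree
  - Eulerian path exists iff graph is connected and has 0 or 2 odd-degree vertices

Graph has 4 odd-degree vertices (need 0 or 2).
Neither Eulerian path nor Eulerian circuit exists.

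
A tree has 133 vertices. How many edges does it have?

A tree on n vertices always has exactly n - 1 edges.
For n = 133: edges = 133 - 1 = 132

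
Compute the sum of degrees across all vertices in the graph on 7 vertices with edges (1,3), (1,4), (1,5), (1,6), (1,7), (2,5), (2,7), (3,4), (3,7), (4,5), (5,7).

Step 1: Count edges incident to each vertex:
  deg(1) = 5 (neighbors: 3, 4, 5, 6, 7)
  deg(2) = 2 (neighbors: 5, 7)
  deg(3) = 3 (neighbors: 1, 4, 7)
  deg(4) = 3 (neighbors: 1, 3, 5)
  deg(5) = 4 (neighbors: 1, 2, 4, 7)
  deg(6) = 1 (neighbors: 1)
  deg(7) = 4 (neighbors: 1, 2, 3, 5)

Step 2: Sum all degrees:
  5 + 2 + 3 + 3 + 4 + 1 + 4 = 22

Verification: sum of degrees = 2 * |E| = 2 * 11 = 22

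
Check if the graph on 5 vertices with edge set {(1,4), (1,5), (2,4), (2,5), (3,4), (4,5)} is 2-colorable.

Step 1: Attempt 2-coloring using BFS:
  Start at vertex 1, assign color 0
  Color vertex 4 with color 1 (neighbor of 1)
  Color vertex 5 with color 1 (neighbor of 1)
  Color vertex 2 with color 0 (neighbor of 4)
  Color vertex 3 with color 0 (neighbor of 4)

Step 2: Conflict found! Vertices 4 and 5 are adjacent but have the same color.
This means the graph contains an odd cycle.

The graph is NOT bipartite.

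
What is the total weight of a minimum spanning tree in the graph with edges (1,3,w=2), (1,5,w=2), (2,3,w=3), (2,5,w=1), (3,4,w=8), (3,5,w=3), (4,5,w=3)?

Apply Kruskal's algorithm (sort edges by weight, add if no cycle):

Sorted edges by weight:
  (2,5) w=1
  (1,3) w=2
  (1,5) w=2
  (2,3) w=3
  (3,5) w=3
  (4,5) w=3
  (3,4) w=8

Add edge (2,5) w=1 -- no cycle. Running total: 1
Add edge (1,3) w=2 -- no cycle. Running total: 3
Add edge (1,5) w=2 -- no cycle. Running total: 5
Skip edge (2,3) w=3 -- would create cycle
Skip edge (3,5) w=3 -- would create cycle
Add edge (4,5) w=3 -- no cycle. Running total: 8

MST edges: (2,5,w=1), (1,3,w=2), (1,5,w=2), (4,5,w=3)
Total MST weight: 1 + 2 + 2 + 3 = 8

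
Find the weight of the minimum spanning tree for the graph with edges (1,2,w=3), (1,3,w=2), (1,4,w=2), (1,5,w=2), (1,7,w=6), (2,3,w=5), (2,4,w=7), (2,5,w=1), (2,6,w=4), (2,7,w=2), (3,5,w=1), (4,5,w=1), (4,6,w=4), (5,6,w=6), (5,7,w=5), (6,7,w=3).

Apply Kruskal's algorithm (sort edges by weight, add if no cycle):

Sorted edges by weight:
  (2,5) w=1
  (3,5) w=1
  (4,5) w=1
  (1,3) w=2
  (1,4) w=2
  (1,5) w=2
  (2,7) w=2
  (1,2) w=3
  (6,7) w=3
  (2,6) w=4
  (4,6) w=4
  (2,3) w=5
  (5,7) w=5
  (1,7) w=6
  (5,6) w=6
  (2,4) w=7

Add edge (2,5) w=1 -- no cycle. Running total: 1
Add edge (3,5) w=1 -- no cycle. Running total: 2
Add edge (4,5) w=1 -- no cycle. Running total: 3
Add edge (1,3) w=2 -- no cycle. Running total: 5
Skip edge (1,4) w=2 -- would create cycle
Skip edge (1,5) w=2 -- would create cycle
Add edge (2,7) w=2 -- no cycle. Running total: 7
Skip edge (1,2) w=3 -- would create cycle
Add edge (6,7) w=3 -- no cycle. Running total: 10

MST edges: (2,5,w=1), (3,5,w=1), (4,5,w=1), (1,3,w=2), (2,7,w=2), (6,7,w=3)
Total MST weight: 1 + 1 + 1 + 2 + 2 + 3 = 10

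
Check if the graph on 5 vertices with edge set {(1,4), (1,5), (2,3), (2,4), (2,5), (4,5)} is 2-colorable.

Step 1: Attempt 2-coloring using BFS:
  Start at vertex 1, assign color 0
  Color vertex 4 with color 1 (neighbor of 1)
  Color vertex 5 with color 1 (neighbor of 1)
  Color vertex 2 with color 0 (neighbor of 4)

Step 2: Conflict found! Vertices 4 and 5 are adjacent but have the same color.
This means the graph contains an odd cycle.

The graph is NOT bipartite.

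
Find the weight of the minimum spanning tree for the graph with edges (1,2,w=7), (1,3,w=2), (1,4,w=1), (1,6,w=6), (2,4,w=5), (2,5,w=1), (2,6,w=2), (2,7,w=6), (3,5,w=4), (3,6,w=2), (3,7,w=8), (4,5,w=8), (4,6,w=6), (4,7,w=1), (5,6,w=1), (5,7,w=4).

Apply Kruskal's algorithm (sort edges by weight, add if no cycle):

Sorted edges by weight:
  (1,4) w=1
  (2,5) w=1
  (4,7) w=1
  (5,6) w=1
  (1,3) w=2
  (2,6) w=2
  (3,6) w=2
  (3,5) w=4
  (5,7) w=4
  (2,4) w=5
  (1,6) w=6
  (2,7) w=6
  (4,6) w=6
  (1,2) w=7
  (3,7) w=8
  (4,5) w=8

Add edge (1,4) w=1 -- no cycle. Running total: 1
Add edge (2,5) w=1 -- no cycle. Running total: 2
Add edge (4,7) w=1 -- no cycle. Running total: 3
Add edge (5,6) w=1 -- no cycle. Running total: 4
Add edge (1,3) w=2 -- no cycle. Running total: 6
Skip edge (2,6) w=2 -- would create cycle
Add edge (3,6) w=2 -- no cycle. Running total: 8

MST edges: (1,4,w=1), (2,5,w=1), (4,7,w=1), (5,6,w=1), (1,3,w=2), (3,6,w=2)
Total MST weight: 1 + 1 + 1 + 1 + 2 + 2 = 8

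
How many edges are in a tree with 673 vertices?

A tree on n vertices always has exactly n - 1 edges.
For n = 673: edges = 673 - 1 = 672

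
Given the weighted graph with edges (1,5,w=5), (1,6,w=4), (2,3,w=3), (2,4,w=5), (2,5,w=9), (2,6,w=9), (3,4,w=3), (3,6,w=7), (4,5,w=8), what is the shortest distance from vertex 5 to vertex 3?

Step 1: Build adjacency list with weights:
  1: 5(w=5), 6(w=4)
  2: 3(w=3), 4(w=5), 5(w=9), 6(w=9)
  3: 2(w=3), 4(w=3), 6(w=7)
  4: 2(w=5), 3(w=3), 5(w=8)
  5: 1(w=5), 2(w=9), 4(w=8)
  6: 1(w=4), 2(w=9), 3(w=7)

Step 2: Apply Dijkstra's algorithm from vertex 5:
  Visit vertex 5 (distance=0)
    Update dist[1] = 5
    Update dist[2] = 9
    Update dist[4] = 8
  Visit vertex 1 (distance=5)
    Update dist[6] = 9
  Visit vertex 4 (distance=8)
    Update dist[3] = 11
  Visit vertex 2 (distance=9)
  Visit vertex 6 (distance=9)
  Visit vertex 3 (distance=11)

Step 3: Shortest path: 5 -> 4 -> 3
Total weight: 8 + 3 = 11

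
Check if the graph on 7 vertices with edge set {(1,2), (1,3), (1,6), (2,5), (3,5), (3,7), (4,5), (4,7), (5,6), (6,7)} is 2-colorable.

Step 1: Attempt 2-coloring using BFS:
  Start at vertex 1, assign color 0
  Color vertex 2 with color 1 (neighbor of 1)
  Color vertex 3 with color 1 (neighbor of 1)
  Color vertex 6 with color 1 (neighbor of 1)
  Color vertex 5 with color 0 (neighbor of 2)
  Color vertex 7 with color 0 (neighbor of 3)
  Color vertex 4 with color 1 (neighbor of 5)

Step 2: 2-coloring succeeded. No conflicts found.
  Set A (color 0): {1, 5, 7}
  Set B (color 1): {2, 3, 4, 6}

The graph is bipartite with partition {1, 5, 7}, {2, 3, 4, 6}.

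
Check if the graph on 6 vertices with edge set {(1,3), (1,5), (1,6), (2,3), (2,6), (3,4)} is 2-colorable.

Step 1: Attempt 2-coloring using BFS:
  Start at vertex 1, assign color 0
  Color vertex 3 with color 1 (neighbor of 1)
  Color vertex 5 with color 1 (neighbor of 1)
  Color vertex 6 with color 1 (neighbor of 1)
  Color vertex 2 with color 0 (neighbor of 3)
  Color vertex 4 with color 0 (neighbor of 3)

Step 2: 2-coloring succeeded. No conflicts found.
  Set A (color 0): {1, 2, 4}
  Set B (color 1): {3, 5, 6}

The graph is bipartite with partition {1, 2, 4}, {3, 5, 6}.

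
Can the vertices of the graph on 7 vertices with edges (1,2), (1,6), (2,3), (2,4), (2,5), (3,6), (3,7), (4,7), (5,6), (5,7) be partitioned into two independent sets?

Step 1: Attempt 2-coloring using BFS:
  Start at vertex 1, assign color 0
  Color vertex 2 with color 1 (neighbor of 1)
  Color vertex 6 with color 1 (neighbor of 1)
  Color vertex 3 with color 0 (neighbor of 2)
  Color vertex 4 with color 0 (neighbor of 2)
  Color vertex 5 with color 0 (neighbor of 2)
  Color vertex 7 with color 1 (neighbor of 3)

Step 2: 2-coloring succeeded. No conflicts found.
  Set A (color 0): {1, 3, 4, 5}
  Set B (color 1): {2, 6, 7}

The graph is bipartite with partition {1, 3, 4, 5}, {2, 6, 7}.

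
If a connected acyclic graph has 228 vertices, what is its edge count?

A tree on n vertices always has exactly n - 1 edges.
For n = 228: edges = 228 - 1 = 227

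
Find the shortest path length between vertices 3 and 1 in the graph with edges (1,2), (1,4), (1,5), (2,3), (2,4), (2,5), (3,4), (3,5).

Step 1: Build adjacency list:
  1: 2, 4, 5
  2: 1, 3, 4, 5
  3: 2, 4, 5
  4: 1, 2, 3
  5: 1, 2, 3

Step 2: BFS from vertex 3 to find shortest path to 1:
  vertex 2 reached at distance 1
  vertex 4 reached at distance 1
  vertex 5 reached at distance 1
  vertex 1 reached at distance 2

Step 3: Shortest path: 3 -> 4 -> 1
Path length: 2 edges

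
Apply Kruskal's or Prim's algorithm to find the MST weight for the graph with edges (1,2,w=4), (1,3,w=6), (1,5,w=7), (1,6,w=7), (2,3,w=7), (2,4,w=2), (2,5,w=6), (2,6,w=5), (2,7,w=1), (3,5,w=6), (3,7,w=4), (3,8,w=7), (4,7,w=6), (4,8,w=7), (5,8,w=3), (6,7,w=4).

Apply Kruskal's algorithm (sort edges by weight, add if no cycle):

Sorted edges by weight:
  (2,7) w=1
  (2,4) w=2
  (5,8) w=3
  (1,2) w=4
  (3,7) w=4
  (6,7) w=4
  (2,6) w=5
  (1,3) w=6
  (2,5) w=6
  (3,5) w=6
  (4,7) w=6
  (1,5) w=7
  (1,6) w=7
  (2,3) w=7
  (3,8) w=7
  (4,8) w=7

Add edge (2,7) w=1 -- no cycle. Running total: 1
Add edge (2,4) w=2 -- no cycle. Running total: 3
Add edge (5,8) w=3 -- no cycle. Running total: 6
Add edge (1,2) w=4 -- no cycle. Running total: 10
Add edge (3,7) w=4 -- no cycle. Running total: 14
Add edge (6,7) w=4 -- no cycle. Running total: 18
Skip edge (2,6) w=5 -- would create cycle
Skip edge (1,3) w=6 -- would create cycle
Add edge (2,5) w=6 -- no cycle. Running total: 24

MST edges: (2,7,w=1), (2,4,w=2), (5,8,w=3), (1,2,w=4), (3,7,w=4), (6,7,w=4), (2,5,w=6)
Total MST weight: 1 + 2 + 3 + 4 + 4 + 4 + 6 = 24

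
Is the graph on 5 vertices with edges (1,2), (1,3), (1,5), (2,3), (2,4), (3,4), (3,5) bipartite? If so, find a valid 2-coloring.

Step 1: Attempt 2-coloring using BFS:
  Start at vertex 1, assign color 0
  Color vertex 2 with color 1 (neighbor of 1)
  Color vertex 3 with color 1 (neighbor of 1)
  Color vertex 5 with color 1 (neighbor of 1)

Step 2: Conflict found! Vertices 2 and 3 are adjacent but have the same color.
This means the graph contains an odd cycle.

The graph is NOT bipartite.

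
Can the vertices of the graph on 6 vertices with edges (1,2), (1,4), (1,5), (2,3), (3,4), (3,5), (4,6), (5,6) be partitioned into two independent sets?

Step 1: Attempt 2-coloring using BFS:
  Start at vertex 1, assign color 0
  Color vertex 2 with color 1 (neighbor of 1)
  Color vertex 4 with color 1 (neighbor of 1)
  Color vertex 5 with color 1 (neighbor of 1)
  Color vertex 3 with color 0 (neighbor of 2)
  Color vertex 6 with color 0 (neighbor of 4)

Step 2: 2-coloring succeeded. No conflicts found.
  Set A (color 0): {1, 3, 6}
  Set B (color 1): {2, 4, 5}

The graph is bipartite with partition {1, 3, 6}, {2, 4, 5}.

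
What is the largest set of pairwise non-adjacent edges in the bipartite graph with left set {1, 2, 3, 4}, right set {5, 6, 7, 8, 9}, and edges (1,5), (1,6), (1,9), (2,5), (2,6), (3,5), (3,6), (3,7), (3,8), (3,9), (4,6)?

Step 1: List the neighbors of each left vertex:
  1: 5, 6, 9
  2: 5, 6
  3: 5, 6, 7, 8, 9
  4: 6

Step 2: Greedily match left vertices, then look for augmenting paths:
  Match 1 -- 9
  Match 2 -- 5
  Match 3 -- 7
  Match 4 -- 6
  No augmenting path remains.

Step 3: Verify this is maximum:
  Matching size 4 = min(|L|, |R|) = min(4, 5), which is an upper bound, so this matching is maximum.

Maximum matching: {(1,9), (2,5), (3,7), (4,6)}
Size: 4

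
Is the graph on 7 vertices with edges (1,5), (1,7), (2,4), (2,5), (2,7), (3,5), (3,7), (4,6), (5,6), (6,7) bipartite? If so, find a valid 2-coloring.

Step 1: Attempt 2-coloring using BFS:
  Start at vertex 1, assign color 0
  Color vertex 5 with color 1 (neighbor of 1)
  Color vertex 7 with color 1 (neighbor of 1)
  Color vertex 2 with color 0 (neighbor of 5)
  Color vertex 3 with color 0 (neighbor of 5)
  Color vertex 6 with color 0 (neighbor of 5)
  Color vertex 4 with color 1 (neighbor of 2)

Step 2: 2-coloring succeeded. No conflicts found.
  Set A (color 0): {1, 2, 3, 6}
  Set B (color 1): {4, 5, 7}

The graph is bipartite with partition {1, 2, 3, 6}, {4, 5, 7}.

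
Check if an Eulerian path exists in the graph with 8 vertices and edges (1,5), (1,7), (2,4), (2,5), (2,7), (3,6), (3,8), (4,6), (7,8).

Step 1: Find the degree of each vertex:
  deg(1) = 2
  deg(2) = 3
  deg(3) = 2
  deg(4) = 2
  deg(5) = 2
  deg(6) = 2
  deg(7) = 3
  deg(8) = 2

Step 2: Count vertices with odd degree:
  Odd-degree vertices: 2, 7 (2 total)

Step 3: Apply Euler's theorem:
  - Eulerian circuit exists iff graph is connected and all vertices have even degree
  - Eulerian path exists iff graph is connected and has 0 or 2 odd-degree vertices

Graph is connected with exactly 2 odd-degree vertices (2, 7).
Eulerian path exists (starting and ending at the odd-degree vertices), but no Eulerian circuit.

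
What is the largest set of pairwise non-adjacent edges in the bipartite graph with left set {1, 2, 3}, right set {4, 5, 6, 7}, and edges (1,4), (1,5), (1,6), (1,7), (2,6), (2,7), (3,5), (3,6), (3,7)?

Step 1: List the neighbors of each left vertex:
  1: 4, 5, 6, 7
  2: 6, 7
  3: 5, 6, 7

Step 2: Greedily match left vertices, then look for augmenting paths:
  Match 1 -- 4
  Match 2 -- 6
  Match 3 -- 5
  No augmenting path remains.

Step 3: Verify this is maximum:
  Matching size 3 = min(|L|, |R|) = min(3, 4), which is an upper bound, so this matching is maximum.

Maximum matching: {(1,4), (2,6), (3,5)}
Size: 3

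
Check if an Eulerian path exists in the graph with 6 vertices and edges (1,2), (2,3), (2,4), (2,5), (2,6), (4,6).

Step 1: Find the degree of each vertex:
  deg(1) = 1
  deg(2) = 5
  deg(3) = 1
  deg(4) = 2
  deg(5) = 1
  deg(6) = 2

Step 2: Count vertices with odd degree:
  Odd-degree vertices: 1, 2, 3, 5 (4 total)

Step 3: Apply Euler's theorem:
  - Eulerian circuit exists iff graph is connected and all vertices have even degree
  - Eulerian path exists iff graph is connected and has 0 or 2 odd-degree vertices

Graph has 4 odd-degree vertices (need 0 or 2).
Neither Eulerian path nor Eulerian circuit exists.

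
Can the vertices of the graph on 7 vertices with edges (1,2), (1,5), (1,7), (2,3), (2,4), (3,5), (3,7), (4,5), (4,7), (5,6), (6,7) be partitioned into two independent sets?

Step 1: Attempt 2-coloring using BFS:
  Start at vertex 1, assign color 0
  Color vertex 2 with color 1 (neighbor of 1)
  Color vertex 5 with color 1 (neighbor of 1)
  Color vertex 7 with color 1 (neighbor of 1)
  Color vertex 3 with color 0 (neighbor of 2)
  Color vertex 4 with color 0 (neighbor of 2)
  Color vertex 6 with color 0 (neighbor of 5)

Step 2: 2-coloring succeeded. No conflicts found.
  Set A (color 0): {1, 3, 4, 6}
  Set B (color 1): {2, 5, 7}

The graph is bipartite with partition {1, 3, 4, 6}, {2, 5, 7}.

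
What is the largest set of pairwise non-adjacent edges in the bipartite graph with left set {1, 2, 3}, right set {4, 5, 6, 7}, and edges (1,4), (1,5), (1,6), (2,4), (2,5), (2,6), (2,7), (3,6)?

Step 1: List the neighbors of each left vertex:
  1: 4, 5, 6
  2: 4, 5, 6, 7
  3: 6

Step 2: Greedily match left vertices, then look for augmenting paths:
  Match 1 -- 4
  Match 2 -- 5
  Match 3 -- 6
  No augmenting path remains.

Step 3: Verify this is maximum:
  Matching size 3 = min(|L|, |R|) = min(3, 4), which is an upper bound, so this matching is maximum.

Maximum matching: {(1,4), (2,5), (3,6)}
Size: 3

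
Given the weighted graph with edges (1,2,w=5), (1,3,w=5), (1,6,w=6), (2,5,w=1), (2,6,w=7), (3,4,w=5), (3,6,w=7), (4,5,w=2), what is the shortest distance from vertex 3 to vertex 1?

Step 1: Build adjacency list with weights:
  1: 2(w=5), 3(w=5), 6(w=6)
  2: 1(w=5), 5(w=1), 6(w=7)
  3: 1(w=5), 4(w=5), 6(w=7)
  4: 3(w=5), 5(w=2)
  5: 2(w=1), 4(w=2)
  6: 1(w=6), 2(w=7), 3(w=7)

Step 2: Apply Dijkstra's algorithm from vertex 3:
  Visit vertex 3 (distance=0)
    Update dist[1] = 5
    Update dist[4] = 5
    Update dist[6] = 7
  Visit vertex 1 (distance=5)
    Update dist[2] = 10

Step 3: Shortest path: 3 -> 1
Total weight: 5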